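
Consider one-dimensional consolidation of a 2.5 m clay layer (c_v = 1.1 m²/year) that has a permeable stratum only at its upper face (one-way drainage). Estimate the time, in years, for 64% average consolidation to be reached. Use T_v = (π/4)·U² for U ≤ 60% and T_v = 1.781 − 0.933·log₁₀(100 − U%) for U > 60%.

t ≈ 1.87 years

Drainage path length: H_d = H = 2.5 m (single drainage).
U > 60%: T_v = 1.781 − 0.933·log₁₀(100 − 64) = 0.32897.
t = T_v·H_d²/c_v = 0.32897×2.5²/1.1 = 1.869 years.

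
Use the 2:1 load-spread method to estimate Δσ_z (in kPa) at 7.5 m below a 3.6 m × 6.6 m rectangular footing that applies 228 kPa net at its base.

Δσ_z ≈ 34.6 kPa

By the 2:1 method the load spreads at 1 horizontal : 2 vertical, so at depth z the loaded area has grown by z in each plan dimension:
Δσ = qBL/((B+z)(L+z)) = 228×3.6×6.6/((3.6+7.5)(6.6+7.5)) = 34.613 kPa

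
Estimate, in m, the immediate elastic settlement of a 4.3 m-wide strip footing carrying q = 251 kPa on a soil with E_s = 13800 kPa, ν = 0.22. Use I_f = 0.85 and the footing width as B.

S_e ≈ 0.0633 m

Immediate (elastic) settlement: S_e = q·B·(1−ν²)/E_s · I_f.
S_e = 251 × 4.3 × (1 − 0.22²) / 13800 × 0.85
    = 251 × 4.3 × 0.9516 / 13800 × 0.85
    = 0.06326 m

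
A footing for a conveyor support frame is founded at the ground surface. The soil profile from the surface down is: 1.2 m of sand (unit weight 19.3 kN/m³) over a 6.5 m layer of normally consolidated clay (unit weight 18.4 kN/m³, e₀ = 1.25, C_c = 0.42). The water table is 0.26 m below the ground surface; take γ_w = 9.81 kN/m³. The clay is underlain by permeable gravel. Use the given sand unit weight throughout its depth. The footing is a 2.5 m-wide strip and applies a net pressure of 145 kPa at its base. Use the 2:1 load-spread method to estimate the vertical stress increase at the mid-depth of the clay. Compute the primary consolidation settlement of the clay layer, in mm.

Mid-depth of clay below the ground surface: z = 1.2 + 6.5/2 = 4.45 m.
Total vertical stress at mid-clay: σ_v = 19.3×1.2 + 18.4×3.25 = 82.96 kPa.
Pore pressure: u = 9.81×(4.45 − 0.26) = 41.104 kPa.
Initial effective stress: σ'_0 = σ_v − u = 82.96 − 41.104 = 41.856 kPa.
Stress increase at mid-clay by the 2:1 spreading method:
Δσ = qB/(B+z) = 145×2.5/(2.5+4.45) = 52.158 kPa
Final effective stress: σ'_f = σ'_0 + Δσ = 41.856 + 52.158 = 94.014 kPa.
Normally consolidated clay, so the full stress increment lies on the virgin compression line:
S_c = C_c·H/(1+e₀)·log₁₀(σ'_f/σ'_0) = 0.42×6.5/(1+1.25)×log₁₀(94.014/41.856)
    = 1.2133 × 0.35143 = 0.4264 m

S_c ≈ 426 mm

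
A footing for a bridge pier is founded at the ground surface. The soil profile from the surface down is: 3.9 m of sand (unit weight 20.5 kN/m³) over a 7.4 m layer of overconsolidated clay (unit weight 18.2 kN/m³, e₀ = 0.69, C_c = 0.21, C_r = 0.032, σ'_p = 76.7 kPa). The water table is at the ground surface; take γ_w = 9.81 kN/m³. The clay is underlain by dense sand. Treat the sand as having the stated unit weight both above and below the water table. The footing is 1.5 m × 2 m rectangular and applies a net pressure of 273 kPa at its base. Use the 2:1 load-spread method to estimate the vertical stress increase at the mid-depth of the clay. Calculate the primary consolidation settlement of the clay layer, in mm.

S_c ≈ 30.4 mm

Mid-depth of clay below the ground surface: z = 3.9 + 7.4/2 = 7.6 m.
Total vertical stress at mid-clay: σ_v = 20.5×3.9 + 18.2×3.7 = 147.29 kPa.
Pore pressure: u = 9.81×(7.6 − 0) = 74.556 kPa.
Initial effective stress: σ'_0 = σ_v − u = 147.29 − 74.556 = 72.734 kPa.
Stress increase at mid-clay by the 2:1 spreading method:
Δσ = qBL/((B+z)(L+z)) = 273×1.5×2/((1.5+7.6)(2+7.6)) = 9.375 kPa
Final effective stress: σ'_f = 72.734 + 9.375 = 82.109 kPa.
σ'_f = 82.109 > σ'_p = 76.7 kPa, so the stress path crosses the preconsolidation pressure — recompression up to σ'_p, then virgin compression beyond:
S_c = H/(1+e₀)·[C_r·log₁₀(σ'_p/σ'_0) + C_c·log₁₀(σ'_f/σ'_p)]
    = 7.4/1.69 × [0.032×log₁₀(76.7/72.734) + 0.21×log₁₀(82.109/76.7)]
    = 4.3787 × [0.00073785 + 0.006215] = 0.03044 m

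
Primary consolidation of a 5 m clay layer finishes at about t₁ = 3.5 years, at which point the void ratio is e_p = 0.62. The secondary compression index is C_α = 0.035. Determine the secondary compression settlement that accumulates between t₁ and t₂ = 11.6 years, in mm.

Secondary compression: S_s = C_α·H/(1+e_p)·log₁₀(t₂/t₁)
S_s = 0.035×5/(1+0.62)×log₁₀(11.6/3.5)
    = 0.108 × 0.5204 = 0.05621 m

S_s ≈ 56.2 mm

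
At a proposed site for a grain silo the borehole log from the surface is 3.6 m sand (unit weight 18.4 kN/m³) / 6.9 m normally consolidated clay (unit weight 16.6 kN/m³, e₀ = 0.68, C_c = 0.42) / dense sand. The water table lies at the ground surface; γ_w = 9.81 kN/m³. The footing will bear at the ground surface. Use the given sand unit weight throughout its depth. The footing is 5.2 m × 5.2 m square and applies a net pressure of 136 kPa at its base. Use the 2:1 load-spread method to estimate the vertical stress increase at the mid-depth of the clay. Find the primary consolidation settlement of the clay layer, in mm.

S_c ≈ 279 mm

Mid-depth of clay below the ground surface: z = 3.6 + 6.9/2 = 7.05 m.
Total vertical stress at mid-clay: σ_v = 18.4×3.6 + 16.6×3.45 = 123.51 kPa.
Pore pressure: u = 9.81×(7.05 − 0) = 69.16 kPa.
Initial effective stress: σ'_0 = σ_v − u = 123.51 − 69.16 = 54.35 kPa.
Stress increase at mid-clay by the 2:1 spreading method:
Δσ = qBL/((B+z)(L+z)) = 136×5.2×5.2/((5.2+7.05)(5.2+7.05)) = 24.506 kPa
Final effective stress: σ'_f = σ'_0 + Δσ = 54.35 + 24.506 = 78.856 kPa.
Normally consolidated clay, so the full stress increment lies on the virgin compression line:
S_c = C_c·H/(1+e₀)·log₁₀(σ'_f/σ'_0) = 0.42×6.9/(1+0.68)×log₁₀(78.856/54.35)
    = 1.725 × 0.16164 = 0.2788 m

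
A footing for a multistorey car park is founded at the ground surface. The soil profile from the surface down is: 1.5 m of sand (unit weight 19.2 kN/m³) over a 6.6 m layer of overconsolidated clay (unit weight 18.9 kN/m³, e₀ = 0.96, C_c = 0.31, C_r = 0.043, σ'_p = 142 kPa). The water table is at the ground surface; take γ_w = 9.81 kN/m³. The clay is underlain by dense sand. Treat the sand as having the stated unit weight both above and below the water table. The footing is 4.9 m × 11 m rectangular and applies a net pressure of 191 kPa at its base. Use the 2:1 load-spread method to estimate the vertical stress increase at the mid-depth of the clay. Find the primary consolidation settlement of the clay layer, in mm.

Mid-depth of clay below the ground surface: z = 1.5 + 6.6/2 = 4.8 m.
Total vertical stress at mid-clay: σ_v = 19.2×1.5 + 18.9×3.3 = 91.17 kPa.
Pore pressure: u = 9.81×(4.8 − 0) = 47.088 kPa.
Initial effective stress: σ'_0 = σ_v − u = 91.17 − 47.088 = 44.082 kPa.
Stress increase at mid-clay by the 2:1 spreading method:
Δσ = qBL/((B+z)(L+z)) = 191×4.9×11/((4.9+4.8)(11+4.8)) = 67.173 kPa
Final effective stress: σ'_f = 44.082 + 67.173 = 111.25 kPa.
σ'_f = 111.25 ≤ σ'_p = 142 kPa, so the clay remains overconsolidated and only the recompression index applies:
S_c = C_r·H/(1+e₀)·log₁₀(σ'_f/σ'_0) = 0.043×6.6/1.96×log₁₀(111.25/44.082)
    = 0.14479 × 0.40204 = 0.05821 m

S_c ≈ 58.2 mm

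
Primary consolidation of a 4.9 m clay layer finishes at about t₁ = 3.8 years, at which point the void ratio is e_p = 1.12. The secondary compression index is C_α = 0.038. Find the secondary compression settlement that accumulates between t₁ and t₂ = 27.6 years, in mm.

S_s ≈ 75.6 mm

Secondary compression: S_s = C_α·H/(1+e_p)·log₁₀(t₂/t₁)
S_s = 0.038×4.9/(1+1.12)×log₁₀(27.6/3.8)
    = 0.08783 × 0.8611 = 0.07563 m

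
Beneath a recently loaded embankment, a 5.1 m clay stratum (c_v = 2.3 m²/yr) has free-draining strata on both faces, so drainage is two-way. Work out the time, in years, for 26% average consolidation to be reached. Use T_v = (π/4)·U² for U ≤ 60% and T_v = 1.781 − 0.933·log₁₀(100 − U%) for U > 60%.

t ≈ 0.15 years

Drainage path length: H_d = H/2 = 2.55 m (double drainage).
U ≤ 60%: T_v = (π/4)·U² = (π/4)×0.26² = 0.053093.
t = T_v·H_d²/c_v = 0.053093×2.55²/2.3 = 0.1501 years.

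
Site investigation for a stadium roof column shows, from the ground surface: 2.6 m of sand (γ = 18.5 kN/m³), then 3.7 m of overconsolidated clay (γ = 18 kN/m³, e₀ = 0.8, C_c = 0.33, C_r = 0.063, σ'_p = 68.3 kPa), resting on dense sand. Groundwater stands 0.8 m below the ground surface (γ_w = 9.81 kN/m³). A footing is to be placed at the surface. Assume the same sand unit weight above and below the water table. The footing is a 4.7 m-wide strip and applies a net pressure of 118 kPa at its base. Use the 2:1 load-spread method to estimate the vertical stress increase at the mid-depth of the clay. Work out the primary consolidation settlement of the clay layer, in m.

Mid-depth of clay below the ground surface: z = 2.6 + 3.7/2 = 4.45 m.
Total vertical stress at mid-clay: σ_v = 18.5×2.6 + 18×1.85 = 81.4 kPa.
Pore pressure: u = 9.81×(4.45 − 0.8) = 35.806 kPa.
Initial effective stress: σ'_0 = σ_v − u = 81.4 − 35.806 = 45.594 kPa.
Stress increase at mid-clay by the 2:1 spreading method:
Δσ = qB/(B+z) = 118×4.7/(4.7+4.45) = 60.612 kPa
Final effective stress: σ'_f = 45.594 + 60.612 = 106.21 kPa.
σ'_f = 106.21 > σ'_p = 68.3 kPa, so the stress path crosses the preconsolidation pressure — recompression up to σ'_p, then virgin compression beyond:
S_c = H/(1+e₀)·[C_r·log₁₀(σ'_p/σ'_0) + C_c·log₁₀(σ'_f/σ'_p)]
    = 3.7/1.8 × [0.063×log₁₀(68.3/45.594) + 0.33×log₁₀(106.21/68.3)]
    = 2.0556 × [0.011057 + 0.063276] = 0.1528 m

S_c ≈ 0.153 m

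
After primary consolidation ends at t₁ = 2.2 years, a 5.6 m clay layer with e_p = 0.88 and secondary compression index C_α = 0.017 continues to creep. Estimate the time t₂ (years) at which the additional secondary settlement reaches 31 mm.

S_s = C_α·H/(1+e_p)·log₁₀(t₂/t₁) ⇒ log₁₀(t₂/t₁) = S_s·(1+e_p)/(C_α·H).
log₁₀(t₂/t₁) = 0.031 × (1+0.88) / (0.017×5.6) = 0.6122
t₂ = t₁ × 10^0.6122 = 2.2 × 4.094 = 9.008 years

t₂ ≈ 9.01 years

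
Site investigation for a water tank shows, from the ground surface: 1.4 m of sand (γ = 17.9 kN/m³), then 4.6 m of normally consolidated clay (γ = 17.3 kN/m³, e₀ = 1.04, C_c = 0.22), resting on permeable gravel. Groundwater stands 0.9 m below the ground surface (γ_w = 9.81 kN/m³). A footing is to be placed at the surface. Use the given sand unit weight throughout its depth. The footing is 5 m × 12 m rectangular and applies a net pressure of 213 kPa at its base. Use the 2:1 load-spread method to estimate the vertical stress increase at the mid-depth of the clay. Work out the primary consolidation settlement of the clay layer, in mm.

S_c ≈ 270 mm

Mid-depth of clay below the ground surface: z = 1.4 + 4.6/2 = 3.7 m.
Total vertical stress at mid-clay: σ_v = 17.9×1.4 + 17.3×2.3 = 64.85 kPa.
Pore pressure: u = 9.81×(3.7 − 0.9) = 27.468 kPa.
Initial effective stress: σ'_0 = σ_v − u = 64.85 − 27.468 = 37.382 kPa.
Stress increase at mid-clay by the 2:1 spreading method:
Δσ = qBL/((B+z)(L+z)) = 213×5×12/((5+3.7)(12+3.7)) = 93.565 kPa
Final effective stress: σ'_f = σ'_0 + Δσ = 37.382 + 93.565 = 130.95 kPa.
Normally consolidated clay, so the full stress increment lies on the virgin compression line:
S_c = C_c·H/(1+e₀)·log₁₀(σ'_f/σ'_0) = 0.22×4.6/(1+1.04)×log₁₀(130.95/37.382)
    = 0.49608 × 0.54444 = 0.2701 m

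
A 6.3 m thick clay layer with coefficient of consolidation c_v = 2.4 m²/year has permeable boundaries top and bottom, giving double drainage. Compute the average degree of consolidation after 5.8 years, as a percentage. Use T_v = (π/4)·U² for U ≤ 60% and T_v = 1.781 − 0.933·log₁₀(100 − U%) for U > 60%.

Drainage path length: H_d = H/2 = 3.15 m (double drainage).
T_v = c_v·t/H_d² = 2.4×5.8/3.15² = 1.4029.
T_v = 1.4029 corresponds to the U > 60% branch:
U = 1 − 10^((1.781 − T_v)/0.933)/100 = 0.9746

U ≈ 97.5 %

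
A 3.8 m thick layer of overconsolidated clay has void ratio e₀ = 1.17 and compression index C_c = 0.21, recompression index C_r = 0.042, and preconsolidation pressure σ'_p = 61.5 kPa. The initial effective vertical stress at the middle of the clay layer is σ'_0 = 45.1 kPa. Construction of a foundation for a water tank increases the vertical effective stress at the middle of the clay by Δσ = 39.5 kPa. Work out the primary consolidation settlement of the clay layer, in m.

S_c ≈ 0.0608 m

Final effective stress: σ'_f = 45.1 + 39.5 = 84.6 kPa.
σ'_f = 84.6 > σ'_p = 61.5 kPa, so the stress path crosses the preconsolidation pressure — recompression up to σ'_p, then virgin compression beyond:
S_c = H/(1+e₀)·[C_r·log₁₀(σ'_p/σ'_0) + C_c·log₁₀(σ'_f/σ'_p)]
    = 3.8/2.17 × [0.042×log₁₀(61.5/45.1) + 0.21×log₁₀(84.6/61.5)]
    = 1.7512 × [0.0056573 + 0.029084] = 0.06084 m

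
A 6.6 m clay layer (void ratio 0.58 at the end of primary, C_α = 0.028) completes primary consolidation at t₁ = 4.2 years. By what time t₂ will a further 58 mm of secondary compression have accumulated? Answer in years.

S_s = C_α·H/(1+e_p)·log₁₀(t₂/t₁) ⇒ log₁₀(t₂/t₁) = S_s·(1+e_p)/(C_α·H).
log₁₀(t₂/t₁) = 0.058 × (1+0.58) / (0.028×6.6) = 0.4959
t₂ = t₁ × 10^0.4959 = 4.2 × 3.132 = 13.16 years

t₂ ≈ 13.2 years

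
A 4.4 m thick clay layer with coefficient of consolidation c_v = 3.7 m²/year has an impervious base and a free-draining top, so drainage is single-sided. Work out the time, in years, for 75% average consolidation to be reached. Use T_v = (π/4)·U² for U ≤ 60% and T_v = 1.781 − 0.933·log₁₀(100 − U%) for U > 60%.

t ≈ 2.49 years

Drainage path length: H_d = H = 4.4 m (single drainage).
U > 60%: T_v = 1.781 − 0.933·log₁₀(100 − 75) = 0.47672.
t = T_v·H_d²/c_v = 0.47672×4.4²/3.7 = 2.494 years.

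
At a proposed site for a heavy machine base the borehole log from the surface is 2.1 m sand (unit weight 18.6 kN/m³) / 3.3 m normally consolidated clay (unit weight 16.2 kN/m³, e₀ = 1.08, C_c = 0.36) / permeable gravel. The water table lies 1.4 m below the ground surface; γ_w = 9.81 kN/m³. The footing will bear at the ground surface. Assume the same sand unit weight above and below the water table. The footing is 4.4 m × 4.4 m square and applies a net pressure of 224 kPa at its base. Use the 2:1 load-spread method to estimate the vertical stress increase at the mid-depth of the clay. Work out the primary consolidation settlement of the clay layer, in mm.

S_c ≈ 230 mm

Mid-depth of clay below the ground surface: z = 2.1 + 3.3/2 = 3.75 m.
Total vertical stress at mid-clay: σ_v = 18.6×2.1 + 16.2×1.65 = 65.79 kPa.
Pore pressure: u = 9.81×(3.75 − 1.4) = 23.054 kPa.
Initial effective stress: σ'_0 = σ_v − u = 65.79 − 23.054 = 42.736 kPa.
Stress increase at mid-clay by the 2:1 spreading method:
Δσ = qBL/((B+z)(L+z)) = 224×4.4×4.4/((4.4+3.75)(4.4+3.75)) = 65.289 kPa
Final effective stress: σ'_f = σ'_0 + Δσ = 42.736 + 65.289 = 108.03 kPa.
Normally consolidated clay, so the full stress increment lies on the virgin compression line:
S_c = C_c·H/(1+e₀)·log₁₀(σ'_f/σ'_0) = 0.36×3.3/(1+1.08)×log₁₀(108.03/42.736)
    = 0.57115 × 0.40275 = 0.23 m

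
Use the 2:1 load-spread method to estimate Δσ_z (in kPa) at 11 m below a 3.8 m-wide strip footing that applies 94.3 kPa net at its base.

By the 2:1 method the load spreads at 1 horizontal : 2 vertical, so at depth z the loaded area has grown by z in each plan dimension:
Δσ = qB/(B+z) = 94.3×3.8/(3.8+11) = 24.212 kPa

Δσ_z ≈ 24.2 kPa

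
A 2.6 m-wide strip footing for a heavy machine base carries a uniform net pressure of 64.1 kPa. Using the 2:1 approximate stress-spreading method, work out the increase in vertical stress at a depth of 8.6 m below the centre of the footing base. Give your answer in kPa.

By the 2:1 method the load spreads at 1 horizontal : 2 vertical, so at depth z the loaded area has grown by z in each plan dimension:
Δσ = qB/(B+z) = 64.1×2.6/(2.6+8.6) = 14.88 kPa

Δσ_z ≈ 14.9 kPa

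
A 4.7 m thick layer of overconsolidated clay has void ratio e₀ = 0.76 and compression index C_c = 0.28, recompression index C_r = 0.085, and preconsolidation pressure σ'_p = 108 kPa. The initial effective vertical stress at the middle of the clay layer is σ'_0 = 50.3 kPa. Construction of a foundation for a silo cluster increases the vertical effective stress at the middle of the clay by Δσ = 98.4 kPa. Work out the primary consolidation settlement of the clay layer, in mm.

S_c ≈ 179 mm

Final effective stress: σ'_f = 50.3 + 98.4 = 148.7 kPa.
σ'_f = 148.7 > σ'_p = 108 kPa, so the stress path crosses the preconsolidation pressure — recompression up to σ'_p, then virgin compression beyond:
S_c = H/(1+e₀)·[C_r·log₁₀(σ'_p/σ'_0) + C_c·log₁₀(σ'_f/σ'_p)]
    = 4.7/1.76 × [0.085×log₁₀(108/50.3) + 0.28×log₁₀(148.7/108)]
    = 2.6705 × [0.028208 + 0.038888] = 0.1792 m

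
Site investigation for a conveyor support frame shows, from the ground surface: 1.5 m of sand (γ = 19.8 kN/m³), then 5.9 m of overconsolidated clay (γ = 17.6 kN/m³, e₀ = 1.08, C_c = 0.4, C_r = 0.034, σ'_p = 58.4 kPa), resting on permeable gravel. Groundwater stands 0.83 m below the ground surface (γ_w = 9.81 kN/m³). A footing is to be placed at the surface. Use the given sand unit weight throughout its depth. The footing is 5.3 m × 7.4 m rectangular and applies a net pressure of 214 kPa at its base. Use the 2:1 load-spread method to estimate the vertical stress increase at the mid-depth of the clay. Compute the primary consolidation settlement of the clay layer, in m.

Mid-depth of clay below the ground surface: z = 1.5 + 5.9/2 = 4.45 m.
Total vertical stress at mid-clay: σ_v = 19.8×1.5 + 17.6×2.95 = 81.62 kPa.
Pore pressure: u = 9.81×(4.45 − 0.83) = 35.512 kPa.
Initial effective stress: σ'_0 = σ_v − u = 81.62 − 35.512 = 46.108 kPa.
Stress increase at mid-clay by the 2:1 spreading method:
Δσ = qBL/((B+z)(L+z)) = 214×5.3×7.4/((5.3+4.45)(7.4+4.45)) = 72.644 kPa
Final effective stress: σ'_f = 46.108 + 72.644 = 118.75 kPa.
σ'_f = 118.75 > σ'_p = 58.4 kPa, so the stress path crosses the preconsolidation pressure — recompression up to σ'_p, then virgin compression beyond:
S_c = H/(1+e₀)·[C_r·log₁₀(σ'_p/σ'_0) + C_c·log₁₀(σ'_f/σ'_p)]
    = 5.9/2.08 × [0.034×log₁₀(58.4/46.108) + 0.4×log₁₀(118.75/58.4)]
    = 2.8365 × [0.0034896 + 0.12329] = 0.3596 m

S_c ≈ 0.36 m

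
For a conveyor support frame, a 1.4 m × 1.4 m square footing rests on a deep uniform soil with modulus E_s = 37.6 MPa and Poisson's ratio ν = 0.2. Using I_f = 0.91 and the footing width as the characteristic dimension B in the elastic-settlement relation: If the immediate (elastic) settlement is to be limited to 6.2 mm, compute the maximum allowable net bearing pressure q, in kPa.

E_s = 37.6 MPa = 37600 kPa.
S_e = q·B·(1−ν²)/E_s · I_f  ⇒  q = S_e·E_s / (B·(1−ν²)·I_f).
q = 0.0062 × 37600 / (1.4 × 0.96 × 0.91) = 190.6 kPa

q ≈ 191 kPa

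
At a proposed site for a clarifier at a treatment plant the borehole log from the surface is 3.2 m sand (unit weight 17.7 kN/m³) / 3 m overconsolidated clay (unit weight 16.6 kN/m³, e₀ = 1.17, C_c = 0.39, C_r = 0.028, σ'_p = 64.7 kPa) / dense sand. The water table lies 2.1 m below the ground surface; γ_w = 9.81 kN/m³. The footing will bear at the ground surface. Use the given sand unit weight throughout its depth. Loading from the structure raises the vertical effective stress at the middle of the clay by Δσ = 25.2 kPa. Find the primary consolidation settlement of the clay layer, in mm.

Mid-depth of clay below the ground surface: z = 3.2 + 3/2 = 4.7 m.
Total vertical stress at mid-clay: σ_v = 17.7×3.2 + 16.6×1.5 = 81.54 kPa.
Pore pressure: u = 9.81×(4.7 − 2.1) = 25.506 kPa.
Initial effective stress: σ'_0 = σ_v − u = 81.54 − 25.506 = 56.034 kPa.
Final effective stress: σ'_f = 56.034 + 25.2 = 81.234 kPa.
σ'_f = 81.234 > σ'_p = 64.7 kPa, so the stress path crosses the preconsolidation pressure — recompression up to σ'_p, then virgin compression beyond:
S_c = H/(1+e₀)·[C_r·log₁₀(σ'_p/σ'_0) + C_c·log₁₀(σ'_f/σ'_p)]
    = 3/2.17 × [0.028×log₁₀(64.7/56.034) + 0.39×log₁₀(81.234/64.7)]
    = 1.3825 × [0.0017487 + 0.038545] = 0.05571 m

S_c ≈ 55.7 mm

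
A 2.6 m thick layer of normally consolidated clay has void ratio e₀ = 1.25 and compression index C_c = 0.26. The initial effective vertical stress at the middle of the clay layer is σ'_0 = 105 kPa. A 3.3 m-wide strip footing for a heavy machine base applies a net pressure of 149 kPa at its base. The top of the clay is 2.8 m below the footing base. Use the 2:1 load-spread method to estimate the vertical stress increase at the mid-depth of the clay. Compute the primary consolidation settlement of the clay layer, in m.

S_c ≈ 0.064 m

Mid-depth of clay below the footing base: z = 2.8 + 2.6/2 = 4.1 m.
Stress increase at mid-clay by the 2:1 spreading method:
Δσ = qB/(B+z) = 149×3.3/(3.3+4.1) = 66.446 kPa
Final effective stress: σ'_f = σ'_0 + Δσ = 105 + 66.446 = 171.45 kPa.
Normally consolidated clay, so the full stress increment lies on the virgin compression line:
S_c = C_c·H/(1+e₀)·log₁₀(σ'_f/σ'_0) = 0.26×2.6/(1+1.25)×log₁₀(171.45/105)
    = 0.30044 × 0.21295 = 0.06398 m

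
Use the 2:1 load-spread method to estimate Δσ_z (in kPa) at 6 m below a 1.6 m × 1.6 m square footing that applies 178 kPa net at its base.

By the 2:1 method the load spreads at 1 horizontal : 2 vertical, so at depth z the loaded area has grown by z in each plan dimension:
Δσ = qBL/((B+z)(L+z)) = 178×1.6×1.6/((1.6+6)(1.6+6)) = 7.8892 kPa

Δσ_z ≈ 7.89 kPa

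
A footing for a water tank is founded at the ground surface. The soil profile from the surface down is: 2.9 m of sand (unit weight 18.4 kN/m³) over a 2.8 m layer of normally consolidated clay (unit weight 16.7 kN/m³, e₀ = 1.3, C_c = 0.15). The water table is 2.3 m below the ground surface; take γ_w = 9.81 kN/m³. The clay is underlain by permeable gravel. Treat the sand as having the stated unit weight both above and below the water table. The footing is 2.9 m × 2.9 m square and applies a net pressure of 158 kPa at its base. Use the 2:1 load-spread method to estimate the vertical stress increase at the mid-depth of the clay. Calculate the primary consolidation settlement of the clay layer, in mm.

S_c ≈ 29.4 mm

Mid-depth of clay below the ground surface: z = 2.9 + 2.8/2 = 4.3 m.
Total vertical stress at mid-clay: σ_v = 18.4×2.9 + 16.7×1.4 = 76.74 kPa.
Pore pressure: u = 9.81×(4.3 − 2.3) = 19.62 kPa.
Initial effective stress: σ'_0 = σ_v − u = 76.74 − 19.62 = 57.12 kPa.
Stress increase at mid-clay by the 2:1 spreading method:
Δσ = qBL/((B+z)(L+z)) = 158×2.9×2.9/((2.9+4.3)(2.9+4.3)) = 25.632 kPa
Final effective stress: σ'_f = σ'_0 + Δσ = 57.12 + 25.632 = 82.752 kPa.
Normally consolidated clay, so the full stress increment lies on the virgin compression line:
S_c = C_c·H/(1+e₀)·log₁₀(σ'_f/σ'_0) = 0.15×2.8/(1+1.3)×log₁₀(82.752/57.12)
    = 0.18261 × 0.16099 = 0.0294 m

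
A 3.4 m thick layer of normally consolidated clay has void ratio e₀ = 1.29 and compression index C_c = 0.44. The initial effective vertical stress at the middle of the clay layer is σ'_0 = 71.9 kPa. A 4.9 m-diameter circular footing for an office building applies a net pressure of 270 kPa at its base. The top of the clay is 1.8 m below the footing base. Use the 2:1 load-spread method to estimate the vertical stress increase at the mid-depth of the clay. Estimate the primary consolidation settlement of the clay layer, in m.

Mid-depth of clay below the footing base: z = 1.8 + 3.4/2 = 3.5 m.
Stress increase at mid-clay by the 2:1 spreading method:
Δσ ≈ qD²/(D+z)² = 270×4.9²/(4.9+3.5)² = 91.875 kPa
Final effective stress: σ'_f = σ'_0 + Δσ = 71.9 + 91.875 = 163.78 kPa.
Normally consolidated clay, so the full stress increment lies on the virgin compression line:
S_c = C_c·H/(1+e₀)·log₁₀(σ'_f/σ'_0) = 0.44×3.4/(1+1.29)×log₁₀(163.78/71.9)
    = 0.65328 × 0.35753 = 0.2336 m

S_c ≈ 0.234 m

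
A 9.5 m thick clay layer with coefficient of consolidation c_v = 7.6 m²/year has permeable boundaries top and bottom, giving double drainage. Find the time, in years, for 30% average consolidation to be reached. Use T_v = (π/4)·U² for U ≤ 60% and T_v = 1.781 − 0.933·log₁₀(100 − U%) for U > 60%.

Drainage path length: H_d = H/2 = 4.75 m (double drainage).
U ≤ 60%: T_v = (π/4)·U² = (π/4)×0.3² = 0.070686.
t = T_v·H_d²/c_v = 0.070686×4.75²/7.6 = 0.2098 years.

t ≈ 0.21 years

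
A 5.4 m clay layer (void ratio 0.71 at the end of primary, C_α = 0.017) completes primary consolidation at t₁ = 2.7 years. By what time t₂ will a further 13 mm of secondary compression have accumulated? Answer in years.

S_s = C_α·H/(1+e_p)·log₁₀(t₂/t₁) ⇒ log₁₀(t₂/t₁) = S_s·(1+e_p)/(C_α·H).
log₁₀(t₂/t₁) = 0.013 × (1+0.71) / (0.017×5.4) = 0.2422
t₂ = t₁ × 10^0.2422 = 2.7 × 1.746 = 4.715 years

t₂ ≈ 4.72 years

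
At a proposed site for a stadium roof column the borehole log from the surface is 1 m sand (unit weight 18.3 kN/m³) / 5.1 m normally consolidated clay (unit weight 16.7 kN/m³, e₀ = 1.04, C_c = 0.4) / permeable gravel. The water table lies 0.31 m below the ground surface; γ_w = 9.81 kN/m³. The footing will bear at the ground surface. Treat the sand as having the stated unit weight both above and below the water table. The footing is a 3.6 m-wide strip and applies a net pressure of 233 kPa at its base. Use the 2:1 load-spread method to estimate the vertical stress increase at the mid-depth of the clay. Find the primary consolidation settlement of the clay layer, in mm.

Mid-depth of clay below the ground surface: z = 1 + 5.1/2 = 3.55 m.
Total vertical stress at mid-clay: σ_v = 18.3×1 + 16.7×2.55 = 60.885 kPa.
Pore pressure: u = 9.81×(3.55 − 0.31) = 31.784 kPa.
Initial effective stress: σ'_0 = σ_v − u = 60.885 − 31.784 = 29.101 kPa.
Stress increase at mid-clay by the 2:1 spreading method:
Δσ = qB/(B+z) = 233×3.6/(3.6+3.55) = 117.31 kPa
Final effective stress: σ'_f = σ'_0 + Δσ = 29.101 + 117.31 = 146.41 kPa.
Normally consolidated clay, so the full stress increment lies on the virgin compression line:
S_c = C_c·H/(1+e₀)·log₁₀(σ'_f/σ'_0) = 0.4×5.1/(1+1.04)×log₁₀(146.41/29.101)
    = 1 × 0.70166 = 0.7017 m

S_c ≈ 702 mm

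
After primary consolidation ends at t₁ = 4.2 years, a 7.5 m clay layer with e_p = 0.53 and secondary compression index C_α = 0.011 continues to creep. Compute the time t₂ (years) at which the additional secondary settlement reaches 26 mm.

t₂ ≈ 12.7 years

S_s = C_α·H/(1+e_p)·log₁₀(t₂/t₁) ⇒ log₁₀(t₂/t₁) = S_s·(1+e_p)/(C_α·H).
log₁₀(t₂/t₁) = 0.026 × (1+0.53) / (0.011×7.5) = 0.4822
t₂ = t₁ × 10^0.4822 = 4.2 × 3.035 = 12.75 years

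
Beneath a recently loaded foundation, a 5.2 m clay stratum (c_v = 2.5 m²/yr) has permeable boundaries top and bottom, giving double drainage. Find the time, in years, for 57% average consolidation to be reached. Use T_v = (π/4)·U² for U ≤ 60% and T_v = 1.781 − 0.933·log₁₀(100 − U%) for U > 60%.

t ≈ 0.69 years

Drainage path length: H_d = H/2 = 2.6 m (double drainage).
U ≤ 60%: T_v = (π/4)·U² = (π/4)×0.57² = 0.25518.
t = T_v·H_d²/c_v = 0.25518×2.6²/2.5 = 0.69 years.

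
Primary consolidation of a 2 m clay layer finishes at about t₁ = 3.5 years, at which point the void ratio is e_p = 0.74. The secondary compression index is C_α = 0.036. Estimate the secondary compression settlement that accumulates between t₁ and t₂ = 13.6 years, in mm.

S_s ≈ 24.4 mm

Secondary compression: S_s = C_α·H/(1+e_p)·log₁₀(t₂/t₁)
S_s = 0.036×2/(1+0.74)×log₁₀(13.6/3.5)
    = 0.04138 × 0.5895 = 0.02439 m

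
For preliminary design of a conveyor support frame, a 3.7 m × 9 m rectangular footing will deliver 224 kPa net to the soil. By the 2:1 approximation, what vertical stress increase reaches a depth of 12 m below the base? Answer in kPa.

Δσ_z ≈ 22.6 kPa

By the 2:1 method the load spreads at 1 horizontal : 2 vertical, so at depth z the loaded area has grown by z in each plan dimension:
Δσ = qBL/((B+z)(L+z)) = 224×3.7×9/((3.7+12)(9+12)) = 22.624 kPa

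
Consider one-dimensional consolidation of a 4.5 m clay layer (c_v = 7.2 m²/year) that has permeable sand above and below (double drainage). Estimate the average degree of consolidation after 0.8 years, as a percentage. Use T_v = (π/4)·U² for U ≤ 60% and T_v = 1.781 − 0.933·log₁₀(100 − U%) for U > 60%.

U ≈ 95.1 %

Drainage path length: H_d = H/2 = 2.25 m (double drainage).
T_v = c_v·t/H_d² = 7.2×0.8/2.25² = 1.1378.
T_v = 1.1378 corresponds to the U > 60% branch:
U = 1 − 10^((1.781 − T_v)/0.933)/100 = 0.9511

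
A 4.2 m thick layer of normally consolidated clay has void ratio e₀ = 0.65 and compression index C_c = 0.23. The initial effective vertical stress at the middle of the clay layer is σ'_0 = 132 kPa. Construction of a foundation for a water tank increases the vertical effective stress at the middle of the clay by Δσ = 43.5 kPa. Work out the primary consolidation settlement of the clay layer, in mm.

S_c ≈ 72.4 mm

Final effective stress: σ'_f = σ'_0 + Δσ = 132 + 43.5 = 175.5 kPa.
Normally consolidated clay, so the full stress increment lies on the virgin compression line:
S_c = C_c·H/(1+e₀)·log₁₀(σ'_f/σ'_0) = 0.23×4.2/(1+0.65)×log₁₀(175.5/132)
    = 0.58545 × 0.1237 = 0.07242 m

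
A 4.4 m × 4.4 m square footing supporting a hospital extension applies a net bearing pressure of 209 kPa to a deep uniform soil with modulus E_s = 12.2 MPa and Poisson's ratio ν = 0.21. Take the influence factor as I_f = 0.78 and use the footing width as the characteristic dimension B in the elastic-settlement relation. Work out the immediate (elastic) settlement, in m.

Immediate (elastic) settlement: S_e = q·B·(1−ν²)/E_s · I_f.
E_s = 12.2 MPa = 12200 kPa.
S_e = 209 × 4.4 × (1 − 0.21²) / 12200 × 0.78
    = 209 × 4.4 × 0.9559 / 12200 × 0.78
    = 0.0562 m

S_e ≈ 0.0562 m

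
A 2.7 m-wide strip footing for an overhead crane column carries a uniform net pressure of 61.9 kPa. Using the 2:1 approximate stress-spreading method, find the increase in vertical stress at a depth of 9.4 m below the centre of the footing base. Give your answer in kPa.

By the 2:1 method the load spreads at 1 horizontal : 2 vertical, so at depth z the loaded area has grown by z in each plan dimension:
Δσ = qB/(B+z) = 61.9×2.7/(2.7+9.4) = 13.812 kPa

Δσ_z ≈ 13.8 kPa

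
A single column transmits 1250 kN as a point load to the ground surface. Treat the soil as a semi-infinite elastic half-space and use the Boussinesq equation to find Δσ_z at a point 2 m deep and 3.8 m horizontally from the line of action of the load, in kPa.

Δσ_z ≈ 3.27 kPa

Boussinesq vertical stress below a point load on an elastic half-space:
Δσ_z = 3P/(2πz²) · [1 + (r/z)²]^(−5/2)
r/z = 3.8/2 = 1.9; [1+(r/z)²]^(−5/2) = 0.021915.
Δσ_z = 3×1250/(2π×2²) × 0.021915 = 149.21 × 0.021915 = 3.27 kPa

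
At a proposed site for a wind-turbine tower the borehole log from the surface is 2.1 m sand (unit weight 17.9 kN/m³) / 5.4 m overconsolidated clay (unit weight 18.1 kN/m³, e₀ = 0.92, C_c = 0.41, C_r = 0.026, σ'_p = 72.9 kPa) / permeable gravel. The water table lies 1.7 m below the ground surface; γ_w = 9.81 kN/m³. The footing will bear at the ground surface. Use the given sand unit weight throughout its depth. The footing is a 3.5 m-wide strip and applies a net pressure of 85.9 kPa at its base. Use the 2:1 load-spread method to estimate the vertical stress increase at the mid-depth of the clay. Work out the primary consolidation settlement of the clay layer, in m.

Mid-depth of clay below the ground surface: z = 2.1 + 5.4/2 = 4.8 m.
Total vertical stress at mid-clay: σ_v = 17.9×2.1 + 18.1×2.7 = 86.46 kPa.
Pore pressure: u = 9.81×(4.8 − 1.7) = 30.411 kPa.
Initial effective stress: σ'_0 = σ_v − u = 86.46 − 30.411 = 56.049 kPa.
Stress increase at mid-clay by the 2:1 spreading method:
Δσ = qB/(B+z) = 85.9×3.5/(3.5+4.8) = 36.223 kPa
Final effective stress: σ'_f = 56.049 + 36.223 = 92.272 kPa.
σ'_f = 92.272 > σ'_p = 72.9 kPa, so the stress path crosses the preconsolidation pressure — recompression up to σ'_p, then virgin compression beyond:
S_c = H/(1+e₀)·[C_r·log₁₀(σ'_p/σ'_0) + C_c·log₁₀(σ'_f/σ'_p)]
    = 5.4/1.92 × [0.026×log₁₀(72.9/56.049) + 0.41×log₁₀(92.272/72.9)]
    = 2.8125 × [0.0029682 + 0.04196] = 0.1264 m

S_c ≈ 0.126 m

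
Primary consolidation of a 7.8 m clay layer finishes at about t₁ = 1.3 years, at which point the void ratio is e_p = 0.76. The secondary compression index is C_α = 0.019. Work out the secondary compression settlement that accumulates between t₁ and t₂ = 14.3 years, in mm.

Secondary compression: S_s = C_α·H/(1+e_p)·log₁₀(t₂/t₁)
S_s = 0.019×7.8/(1+0.76)×log₁₀(14.3/1.3)
    = 0.0842 × 1.041 = 0.08769 m

S_s ≈ 87.7 mm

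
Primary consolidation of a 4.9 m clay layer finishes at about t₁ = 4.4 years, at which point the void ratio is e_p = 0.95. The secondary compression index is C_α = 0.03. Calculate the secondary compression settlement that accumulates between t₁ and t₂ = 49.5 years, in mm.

Secondary compression: S_s = C_α·H/(1+e_p)·log₁₀(t₂/t₁)
S_s = 0.03×4.9/(1+0.95)×log₁₀(49.5/4.4)
    = 0.07538 × 1.051 = 0.07924 m

S_s ≈ 79.2 mm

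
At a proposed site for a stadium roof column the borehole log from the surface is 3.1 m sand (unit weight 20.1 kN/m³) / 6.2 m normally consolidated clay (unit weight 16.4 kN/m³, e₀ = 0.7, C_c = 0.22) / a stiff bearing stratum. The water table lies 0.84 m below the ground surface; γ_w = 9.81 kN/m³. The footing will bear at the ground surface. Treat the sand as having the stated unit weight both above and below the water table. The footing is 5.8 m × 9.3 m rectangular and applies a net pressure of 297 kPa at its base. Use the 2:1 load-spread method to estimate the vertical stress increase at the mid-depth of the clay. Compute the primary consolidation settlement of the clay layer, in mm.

S_c ≈ 308 mm

Mid-depth of clay below the ground surface: z = 3.1 + 6.2/2 = 6.2 m.
Total vertical stress at mid-clay: σ_v = 20.1×3.1 + 16.4×3.1 = 113.15 kPa.
Pore pressure: u = 9.81×(6.2 − 0.84) = 52.582 kPa.
Initial effective stress: σ'_0 = σ_v − u = 113.15 − 52.582 = 60.568 kPa.
Stress increase at mid-clay by the 2:1 spreading method:
Δσ = qBL/((B+z)(L+z)) = 297×5.8×9.3/((5.8+6.2)(9.3+6.2)) = 86.13 kPa
Final effective stress: σ'_f = σ'_0 + Δσ = 60.568 + 86.13 = 146.7 kPa.
Normally consolidated clay, so the full stress increment lies on the virgin compression line:
S_c = C_c·H/(1+e₀)·log₁₀(σ'_f/σ'_0) = 0.22×6.2/(1+0.7)×log₁₀(146.7/60.568)
    = 0.80235 × 0.38419 = 0.3083 m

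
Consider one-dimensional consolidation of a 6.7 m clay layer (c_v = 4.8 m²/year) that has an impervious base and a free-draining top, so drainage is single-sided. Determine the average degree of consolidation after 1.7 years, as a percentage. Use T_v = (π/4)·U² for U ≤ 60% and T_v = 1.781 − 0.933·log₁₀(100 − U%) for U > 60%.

U ≈ 48.1 %

Drainage path length: H_d = H = 6.7 m (single drainage).
T_v = c_v·t/H_d² = 4.8×1.7/6.7² = 0.18178.
T_v = 0.18178 corresponds to the U ≤ 60% branch:
U = √(4T_v/π) = 0.4811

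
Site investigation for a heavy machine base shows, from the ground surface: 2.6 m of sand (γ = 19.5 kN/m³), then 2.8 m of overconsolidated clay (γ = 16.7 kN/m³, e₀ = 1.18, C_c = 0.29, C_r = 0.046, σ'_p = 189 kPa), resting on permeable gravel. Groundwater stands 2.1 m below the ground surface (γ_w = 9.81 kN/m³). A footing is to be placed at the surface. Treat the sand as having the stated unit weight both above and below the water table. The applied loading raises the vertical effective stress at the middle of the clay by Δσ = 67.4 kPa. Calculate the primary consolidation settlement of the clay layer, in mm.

Mid-depth of clay below the ground surface: z = 2.6 + 2.8/2 = 4 m.
Total vertical stress at mid-clay: σ_v = 19.5×2.6 + 16.7×1.4 = 74.08 kPa.
Pore pressure: u = 9.81×(4 − 2.1) = 18.639 kPa.
Initial effective stress: σ'_0 = σ_v − u = 74.08 − 18.639 = 55.441 kPa.
Final effective stress: σ'_f = 55.441 + 67.4 = 122.84 kPa.
σ'_f = 122.84 ≤ σ'_p = 189 kPa, so the clay remains overconsolidated and only the recompression index applies:
S_c = C_r·H/(1+e₀)·log₁₀(σ'_f/σ'_0) = 0.046×2.8/2.18×log₁₀(122.84/55.441)
    = 0.059082 × 0.34551 = 0.02041 m

S_c ≈ 20.4 mm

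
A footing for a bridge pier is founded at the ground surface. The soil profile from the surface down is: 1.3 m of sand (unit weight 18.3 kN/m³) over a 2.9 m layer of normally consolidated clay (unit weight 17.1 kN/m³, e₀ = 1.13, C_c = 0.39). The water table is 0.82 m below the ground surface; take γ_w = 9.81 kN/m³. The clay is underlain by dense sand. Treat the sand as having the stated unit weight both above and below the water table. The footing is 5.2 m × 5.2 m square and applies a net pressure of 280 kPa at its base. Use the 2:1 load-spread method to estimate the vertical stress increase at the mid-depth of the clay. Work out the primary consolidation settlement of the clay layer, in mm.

S_c ≈ 373 mm

Mid-depth of clay below the ground surface: z = 1.3 + 2.9/2 = 2.75 m.
Total vertical stress at mid-clay: σ_v = 18.3×1.3 + 17.1×1.45 = 48.585 kPa.
Pore pressure: u = 9.81×(2.75 − 0.82) = 18.933 kPa.
Initial effective stress: σ'_0 = σ_v − u = 48.585 − 18.933 = 29.652 kPa.
Stress increase at mid-clay by the 2:1 spreading method:
Δσ = qBL/((B+z)(L+z)) = 280×5.2×5.2/((5.2+2.75)(5.2+2.75)) = 119.79 kPa
Final effective stress: σ'_f = σ'_0 + Δσ = 29.652 + 119.79 = 149.44 kPa.
Normally consolidated clay, so the full stress increment lies on the virgin compression line:
S_c = C_c·H/(1+e₀)·log₁₀(σ'_f/σ'_0) = 0.39×2.9/(1+1.13)×log₁₀(149.44/29.652)
    = 0.53099 × 0.70241 = 0.373 m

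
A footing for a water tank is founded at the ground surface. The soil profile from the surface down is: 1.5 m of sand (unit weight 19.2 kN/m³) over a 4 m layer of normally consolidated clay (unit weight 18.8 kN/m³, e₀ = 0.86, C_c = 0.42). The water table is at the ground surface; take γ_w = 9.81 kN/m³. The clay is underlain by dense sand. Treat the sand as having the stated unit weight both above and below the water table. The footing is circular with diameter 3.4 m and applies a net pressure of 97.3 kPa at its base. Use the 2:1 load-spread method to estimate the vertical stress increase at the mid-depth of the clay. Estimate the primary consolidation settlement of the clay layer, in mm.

Mid-depth of clay below the ground surface: z = 1.5 + 4/2 = 3.5 m.
Total vertical stress at mid-clay: σ_v = 19.2×1.5 + 18.8×2 = 66.4 kPa.
Pore pressure: u = 9.81×(3.5 − 0) = 34.335 kPa.
Initial effective stress: σ'_0 = σ_v − u = 66.4 − 34.335 = 32.065 kPa.
Stress increase at mid-clay by the 2:1 spreading method:
Δσ ≈ qD²/(D+z)² = 97.3×3.4²/(3.4+3.5)² = 23.625 kPa
Final effective stress: σ'_f = σ'_0 + Δσ = 32.065 + 23.625 = 55.69 kPa.
Normally consolidated clay, so the full stress increment lies on the virgin compression line:
S_c = C_c·H/(1+e₀)·log₁₀(σ'_f/σ'_0) = 0.42×4/(1+0.86)×log₁₀(55.69/32.065)
    = 0.90323 × 0.23975 = 0.2165 m

S_c ≈ 217 mm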